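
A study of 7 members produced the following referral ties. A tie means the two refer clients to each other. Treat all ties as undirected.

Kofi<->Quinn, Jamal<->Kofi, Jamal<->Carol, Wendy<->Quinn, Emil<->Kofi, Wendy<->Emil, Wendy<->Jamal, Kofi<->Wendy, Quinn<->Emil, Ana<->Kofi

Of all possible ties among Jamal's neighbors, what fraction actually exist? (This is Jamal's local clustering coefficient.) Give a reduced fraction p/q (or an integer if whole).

1/3

Jamal's neighbors: Carol, Kofi, and Wendy (k = 3).
Possible neighbor pairs: C(3,2) = 3. Edges among them: Kofi–Wendy → e = 1.
Clustering(Jamal) = 1/3.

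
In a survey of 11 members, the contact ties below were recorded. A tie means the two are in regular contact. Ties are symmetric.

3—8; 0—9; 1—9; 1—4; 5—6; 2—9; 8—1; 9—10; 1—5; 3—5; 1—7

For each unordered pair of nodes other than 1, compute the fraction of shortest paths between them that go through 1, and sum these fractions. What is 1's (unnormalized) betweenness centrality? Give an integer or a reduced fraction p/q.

Pairs whose geodesics pass through 1 — 3–10: 2/2; 3–9: 2/2; 3–4: 2/2; 3–2: 2/2; 3–7: 2/2; 3–0: 2/2; 10–8: 1; 10–4: 1; 10–7: 1; 10–6: 1; 10–5: 1; 8–9: 1; 8–4: 1; 8–2: 1 … (+21 more pairs).
All other pairs contribute 0.
Summing the contributions gives betweenness(1) = 34.

34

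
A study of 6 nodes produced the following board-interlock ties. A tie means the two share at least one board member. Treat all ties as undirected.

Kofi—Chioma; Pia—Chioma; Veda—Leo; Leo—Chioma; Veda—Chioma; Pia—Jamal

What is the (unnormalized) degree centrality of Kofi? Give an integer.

1

Kofi is directly tied to Chioma. That is 1 neighbor, so the degree of Kofi is 1.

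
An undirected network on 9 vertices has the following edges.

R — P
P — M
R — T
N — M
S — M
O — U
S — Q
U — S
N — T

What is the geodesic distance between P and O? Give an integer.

4

One shortest route is P – M – S – U – O, which uses 4 edges, and at distance 3 from P we only reach {Q, U}, which does not include O. So d(P,O) = 4.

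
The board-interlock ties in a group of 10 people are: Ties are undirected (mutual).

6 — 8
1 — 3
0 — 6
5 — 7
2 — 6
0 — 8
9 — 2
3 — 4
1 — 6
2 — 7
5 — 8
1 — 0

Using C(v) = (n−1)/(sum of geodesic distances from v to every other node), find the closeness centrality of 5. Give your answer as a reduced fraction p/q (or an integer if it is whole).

Distances from 5: 0:2, 1:3, 2:2, 3:4, 4:5, 6:2, 7:1, 8:1, 9:3. Sum = 23.
n = 10, so closeness = 9/23.

9/23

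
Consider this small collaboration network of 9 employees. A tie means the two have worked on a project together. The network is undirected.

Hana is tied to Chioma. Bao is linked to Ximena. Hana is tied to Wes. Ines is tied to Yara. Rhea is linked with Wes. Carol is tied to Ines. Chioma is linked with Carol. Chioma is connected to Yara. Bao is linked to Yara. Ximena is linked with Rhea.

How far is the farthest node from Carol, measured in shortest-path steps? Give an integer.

Distances from Carol: Bao:3, Chioma:1, Hana:2, Ines:1, Rhea:4, Wes:3, Ximena:4, Yara:2.
The largest is 4 (to Ximena and Rhea), so the eccentricity of Carol is 4.

4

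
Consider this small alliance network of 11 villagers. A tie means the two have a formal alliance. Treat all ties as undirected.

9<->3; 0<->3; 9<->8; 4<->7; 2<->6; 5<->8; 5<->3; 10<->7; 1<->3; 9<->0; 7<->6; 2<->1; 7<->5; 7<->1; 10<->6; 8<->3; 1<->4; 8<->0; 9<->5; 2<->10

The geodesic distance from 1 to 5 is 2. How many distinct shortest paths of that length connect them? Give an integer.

2

The shortest distance is 2. The length-2 paths are: 1–3–5; 1–7–5.
That gives 2 distinct shortest paths.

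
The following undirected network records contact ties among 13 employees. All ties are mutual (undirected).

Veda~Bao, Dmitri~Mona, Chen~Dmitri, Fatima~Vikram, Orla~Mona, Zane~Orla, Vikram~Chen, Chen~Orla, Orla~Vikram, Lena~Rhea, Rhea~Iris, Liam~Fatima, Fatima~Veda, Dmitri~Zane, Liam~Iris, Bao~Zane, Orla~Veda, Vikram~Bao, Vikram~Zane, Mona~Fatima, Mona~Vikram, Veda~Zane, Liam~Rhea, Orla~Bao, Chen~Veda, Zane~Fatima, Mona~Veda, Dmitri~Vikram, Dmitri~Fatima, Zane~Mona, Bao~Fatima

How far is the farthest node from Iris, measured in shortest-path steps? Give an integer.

Distances from Iris: Bao:3, Chen:4, Dmitri:3, Fatima:2, Lena:2, Liam:1, Mona:3, Orla:4, Rhea:1, Veda:3, Vikram:3, Zane:3.
The largest is 4 (to Orla and Chen), so the eccentricity of Iris is 4.

4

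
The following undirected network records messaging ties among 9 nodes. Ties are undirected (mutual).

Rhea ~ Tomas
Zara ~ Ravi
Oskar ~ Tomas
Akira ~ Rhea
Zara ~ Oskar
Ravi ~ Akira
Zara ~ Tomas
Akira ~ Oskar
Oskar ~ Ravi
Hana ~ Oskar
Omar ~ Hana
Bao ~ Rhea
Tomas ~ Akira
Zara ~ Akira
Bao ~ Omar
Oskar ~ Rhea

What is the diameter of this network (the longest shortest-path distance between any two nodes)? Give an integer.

Eccentricity of each node (its greatest distance to any other): Akira:3, Bao:3, Hana:2, Omar:3, Oskar:2, Ravi:3, Rhea:2, Tomas:3, Zara:3.
The maximum eccentricity is 3, realized for instance by the pair Tomas–Omar via Tomas – Oskar – Hana – Omar. So the diameter is 3.

3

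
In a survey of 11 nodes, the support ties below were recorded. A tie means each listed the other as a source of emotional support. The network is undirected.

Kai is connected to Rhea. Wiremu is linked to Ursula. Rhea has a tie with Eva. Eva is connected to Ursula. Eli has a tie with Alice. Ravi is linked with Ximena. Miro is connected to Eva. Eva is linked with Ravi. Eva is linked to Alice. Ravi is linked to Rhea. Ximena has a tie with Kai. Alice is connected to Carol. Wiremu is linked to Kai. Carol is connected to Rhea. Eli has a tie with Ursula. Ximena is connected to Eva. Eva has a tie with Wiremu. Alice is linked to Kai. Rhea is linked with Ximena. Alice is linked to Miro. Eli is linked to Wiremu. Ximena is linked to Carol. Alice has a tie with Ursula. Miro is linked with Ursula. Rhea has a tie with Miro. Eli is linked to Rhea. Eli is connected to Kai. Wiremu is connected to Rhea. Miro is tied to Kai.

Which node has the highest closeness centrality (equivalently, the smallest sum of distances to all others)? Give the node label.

Rhea

Farness (sum of distances to all others) for each node — Alice:14, Carol:17, Eli:15, Eva:13, Kai:14, Miro:15, Ravi:17, Rhea:12, Ursula:15, Wiremu:15, Ximena:15.
The smallest farness is 12, for Rhea, so Rhea has the highest closeness.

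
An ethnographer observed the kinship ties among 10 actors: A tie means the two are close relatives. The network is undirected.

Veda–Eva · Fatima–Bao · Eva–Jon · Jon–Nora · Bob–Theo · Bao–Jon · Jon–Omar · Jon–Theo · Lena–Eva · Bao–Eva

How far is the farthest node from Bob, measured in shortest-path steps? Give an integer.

Distances from Bob: Bao:3, Eva:3, Fatima:4, Jon:2, Lena:4, Nora:3, Omar:3, Theo:1, Veda:4.
The largest is 4 (to Fatima, Veda, and Lena), so the eccentricity of Bob is 4.

4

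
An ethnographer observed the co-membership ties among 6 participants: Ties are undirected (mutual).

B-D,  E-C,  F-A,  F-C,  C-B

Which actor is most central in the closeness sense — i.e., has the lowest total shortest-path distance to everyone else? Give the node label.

C

Farness (sum of distances to all others) for each node — A:13, B:9, C:7, D:13, E:11, F:9.
The smallest farness is 7, for C, so C has the highest closeness.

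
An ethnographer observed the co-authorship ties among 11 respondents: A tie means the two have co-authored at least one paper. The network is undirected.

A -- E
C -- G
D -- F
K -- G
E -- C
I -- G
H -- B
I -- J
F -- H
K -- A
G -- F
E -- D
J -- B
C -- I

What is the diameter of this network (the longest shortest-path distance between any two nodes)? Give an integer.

5

Eccentricity of each node (its greatest distance to any other): A:5, B:5, C:3, D:4, E:4, F:3, G:3, H:4, I:3, J:4, K:4.
The maximum eccentricity is 5, realized for instance by the pair B–A via B – J – I – G – K – A. So the diameter is 5.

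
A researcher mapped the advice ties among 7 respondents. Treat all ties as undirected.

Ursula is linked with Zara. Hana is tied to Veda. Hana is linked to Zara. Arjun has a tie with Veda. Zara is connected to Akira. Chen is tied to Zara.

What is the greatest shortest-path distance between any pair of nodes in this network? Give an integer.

Eccentricity of each node (its greatest distance to any other): Akira:4, Arjun:4, Chen:4, Hana:2, Ursula:4, Veda:3, Zara:3.
The maximum eccentricity is 4, realized for instance by the pair Ursula–Arjun via Ursula – Zara – Hana – Veda – Arjun. So the diameter is 4.

4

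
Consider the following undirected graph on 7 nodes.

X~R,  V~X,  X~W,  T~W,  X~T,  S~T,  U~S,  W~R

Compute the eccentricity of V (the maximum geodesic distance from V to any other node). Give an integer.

Distances from V: R:2, S:3, T:2, U:4, W:2, X:1.
The largest is 4 (to U), so the eccentricity of V is 4.

4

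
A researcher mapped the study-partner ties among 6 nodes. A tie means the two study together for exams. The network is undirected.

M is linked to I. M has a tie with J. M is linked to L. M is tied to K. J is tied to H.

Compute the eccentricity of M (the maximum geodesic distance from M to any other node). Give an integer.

2

Distances from M: H:2, I:1, J:1, K:1, L:1.
The largest is 2 (to H), so the eccentricity of M is 2.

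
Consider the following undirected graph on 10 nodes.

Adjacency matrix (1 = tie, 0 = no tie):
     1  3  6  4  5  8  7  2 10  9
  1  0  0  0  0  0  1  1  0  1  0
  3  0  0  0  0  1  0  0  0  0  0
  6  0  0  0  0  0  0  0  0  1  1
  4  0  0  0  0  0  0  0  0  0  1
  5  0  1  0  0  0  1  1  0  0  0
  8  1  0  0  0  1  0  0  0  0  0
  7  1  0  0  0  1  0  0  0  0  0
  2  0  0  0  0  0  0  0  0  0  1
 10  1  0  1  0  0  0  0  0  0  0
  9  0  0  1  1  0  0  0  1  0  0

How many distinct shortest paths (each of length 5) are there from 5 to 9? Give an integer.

2

The shortest distance is 5. The length-5 paths are: 5–8–1–10–6–9; 5–7–1–10–6–9.
That gives 2 distinct shortest paths.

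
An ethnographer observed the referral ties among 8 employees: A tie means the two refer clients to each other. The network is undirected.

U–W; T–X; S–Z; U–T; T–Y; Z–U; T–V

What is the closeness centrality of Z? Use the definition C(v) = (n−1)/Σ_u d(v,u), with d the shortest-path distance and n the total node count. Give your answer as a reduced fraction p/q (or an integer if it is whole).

7/15

Distances from Z: S:1, T:2, U:1, V:3, W:2, X:3, Y:3. Sum = 15.
n = 8, so closeness = 7/15.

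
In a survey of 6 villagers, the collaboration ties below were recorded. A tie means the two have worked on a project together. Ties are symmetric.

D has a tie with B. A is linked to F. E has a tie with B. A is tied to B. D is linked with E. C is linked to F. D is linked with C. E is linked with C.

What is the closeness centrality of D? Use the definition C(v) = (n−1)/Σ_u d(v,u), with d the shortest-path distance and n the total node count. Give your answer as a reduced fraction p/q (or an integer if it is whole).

5/7

Distances from D: A:2, B:1, C:1, E:1, F:2. Sum = 7.
n = 6, so closeness = 5/7.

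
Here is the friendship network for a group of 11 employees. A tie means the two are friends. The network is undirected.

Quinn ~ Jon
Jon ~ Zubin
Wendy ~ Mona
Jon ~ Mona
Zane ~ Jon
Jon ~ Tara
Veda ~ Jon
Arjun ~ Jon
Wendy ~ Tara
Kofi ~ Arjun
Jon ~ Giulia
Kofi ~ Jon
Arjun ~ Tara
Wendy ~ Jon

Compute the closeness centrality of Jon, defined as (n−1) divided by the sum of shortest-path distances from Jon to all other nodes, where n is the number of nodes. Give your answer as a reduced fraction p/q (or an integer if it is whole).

Distances from Jon: Arjun:1, Giulia:1, Kofi:1, Mona:1, Quinn:1, Tara:1, Veda:1, Wendy:1, Zane:1, Zubin:1. Sum = 10.
n = 11, so closeness = 10/10 = 1.

1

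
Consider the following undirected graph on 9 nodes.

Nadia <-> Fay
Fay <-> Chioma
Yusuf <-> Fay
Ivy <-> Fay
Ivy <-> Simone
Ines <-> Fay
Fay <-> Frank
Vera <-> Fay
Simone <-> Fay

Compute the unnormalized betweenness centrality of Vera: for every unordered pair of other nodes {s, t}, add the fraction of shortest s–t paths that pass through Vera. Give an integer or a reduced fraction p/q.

0

No shortest path between any pair of other nodes passes through Vera.
Summing the contributions gives betweenness(Vera) = 0.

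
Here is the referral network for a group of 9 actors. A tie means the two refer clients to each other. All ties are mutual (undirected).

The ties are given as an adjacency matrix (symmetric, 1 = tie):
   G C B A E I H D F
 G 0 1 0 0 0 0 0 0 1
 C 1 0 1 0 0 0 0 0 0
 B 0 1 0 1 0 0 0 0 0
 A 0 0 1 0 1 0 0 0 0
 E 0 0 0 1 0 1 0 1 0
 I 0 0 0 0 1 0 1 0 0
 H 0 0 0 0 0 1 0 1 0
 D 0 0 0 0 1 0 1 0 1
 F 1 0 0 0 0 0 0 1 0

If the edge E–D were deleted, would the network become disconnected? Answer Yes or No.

No

Even without that edge, E still reaches D via E – I – H – D, so the network stays connected. Not a bridge.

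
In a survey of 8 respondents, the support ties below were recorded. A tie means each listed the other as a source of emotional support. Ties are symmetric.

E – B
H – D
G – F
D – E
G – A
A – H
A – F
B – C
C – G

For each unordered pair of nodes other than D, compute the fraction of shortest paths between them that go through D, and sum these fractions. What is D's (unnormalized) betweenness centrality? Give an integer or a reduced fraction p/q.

7/2

Pairs whose geodesics pass through D — E–F: 1/2; E–A: 1; E–H: 1; B–H: 1.
All other pairs contribute 0.
Summing the contributions gives betweenness(D) = 7/2.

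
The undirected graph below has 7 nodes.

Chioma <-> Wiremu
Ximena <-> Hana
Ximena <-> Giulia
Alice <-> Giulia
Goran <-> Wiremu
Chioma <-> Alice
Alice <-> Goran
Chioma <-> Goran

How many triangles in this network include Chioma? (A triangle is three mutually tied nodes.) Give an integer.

Chioma's neighbors: Alice, Goran, and Wiremu.
Neighbor pairs that are themselves tied: Chioma–Alice–Goran; Chioma–Goran–Wiremu. Each forms one triangle with Chioma, for 2 in total.

2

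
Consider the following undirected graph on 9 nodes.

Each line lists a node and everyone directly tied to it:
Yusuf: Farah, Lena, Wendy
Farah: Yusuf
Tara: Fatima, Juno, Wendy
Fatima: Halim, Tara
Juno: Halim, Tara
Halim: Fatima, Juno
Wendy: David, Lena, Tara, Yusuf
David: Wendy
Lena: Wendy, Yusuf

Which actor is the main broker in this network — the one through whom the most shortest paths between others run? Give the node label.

Wendy

Unnormalized betweenness of each node: David:0, Farah:0, Fatima:3, Halim:1/2, Juno:3, Lena:0, Tara:31/2, Wendy:19, Yusuf:7.
Wendy has the largest value, 19, making it the main broker — the node through which the most shortest paths run.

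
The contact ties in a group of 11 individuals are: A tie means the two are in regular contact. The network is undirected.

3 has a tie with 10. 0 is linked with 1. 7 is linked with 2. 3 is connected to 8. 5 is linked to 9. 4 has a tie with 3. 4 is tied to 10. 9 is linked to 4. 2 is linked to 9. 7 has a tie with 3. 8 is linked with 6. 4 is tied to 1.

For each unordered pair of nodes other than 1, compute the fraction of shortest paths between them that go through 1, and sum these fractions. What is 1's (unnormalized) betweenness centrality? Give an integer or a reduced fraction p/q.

9

Pairs whose geodesics pass through 1 — 3–0: 1; 0–9: 1; 0–7: 1; 0–4: 1; 0–5: 1; 0–2: 1; 0–8: 1; 0–6: 1; 0–10: 1.
All other pairs contribute 0.
Summing the contributions gives betweenness(1) = 9.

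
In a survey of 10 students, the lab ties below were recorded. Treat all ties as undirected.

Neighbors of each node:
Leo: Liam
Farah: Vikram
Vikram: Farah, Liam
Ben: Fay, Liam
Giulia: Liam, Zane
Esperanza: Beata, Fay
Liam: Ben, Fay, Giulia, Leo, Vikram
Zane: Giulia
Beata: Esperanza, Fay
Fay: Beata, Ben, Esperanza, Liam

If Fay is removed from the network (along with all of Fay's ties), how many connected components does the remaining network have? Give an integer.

Without Fay, the remaining ties split the others into: {Beata, Esperanza}; {Ben, Farah, Giulia, Leo, Liam, Vikram, Zane}.
That's 2 separate components.

2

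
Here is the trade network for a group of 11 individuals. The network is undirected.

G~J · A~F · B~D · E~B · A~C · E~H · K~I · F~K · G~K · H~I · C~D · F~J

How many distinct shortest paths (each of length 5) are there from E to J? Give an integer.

2

The shortest distance is 5. The length-5 paths are: E–H–I–K–F–J; E–H–I–K–G–J.
That gives 2 distinct shortest paths.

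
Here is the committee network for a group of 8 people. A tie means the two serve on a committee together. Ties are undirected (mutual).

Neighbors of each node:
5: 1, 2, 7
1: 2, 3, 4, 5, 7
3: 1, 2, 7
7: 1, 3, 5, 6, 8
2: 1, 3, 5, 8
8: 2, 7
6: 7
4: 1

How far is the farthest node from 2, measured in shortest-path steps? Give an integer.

Distances from 2: 1:1, 3:1, 4:2, 5:1, 6:3, 7:2, 8:1.
The largest is 3 (to 6), so the eccentricity of 2 is 3.

3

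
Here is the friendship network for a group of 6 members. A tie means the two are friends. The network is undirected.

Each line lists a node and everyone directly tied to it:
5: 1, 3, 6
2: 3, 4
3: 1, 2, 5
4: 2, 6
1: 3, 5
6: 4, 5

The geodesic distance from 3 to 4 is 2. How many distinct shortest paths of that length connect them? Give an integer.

The shortest distance is 2, and the only length-2 path is 3–2–4. So there is exactly 1 shortest path.

1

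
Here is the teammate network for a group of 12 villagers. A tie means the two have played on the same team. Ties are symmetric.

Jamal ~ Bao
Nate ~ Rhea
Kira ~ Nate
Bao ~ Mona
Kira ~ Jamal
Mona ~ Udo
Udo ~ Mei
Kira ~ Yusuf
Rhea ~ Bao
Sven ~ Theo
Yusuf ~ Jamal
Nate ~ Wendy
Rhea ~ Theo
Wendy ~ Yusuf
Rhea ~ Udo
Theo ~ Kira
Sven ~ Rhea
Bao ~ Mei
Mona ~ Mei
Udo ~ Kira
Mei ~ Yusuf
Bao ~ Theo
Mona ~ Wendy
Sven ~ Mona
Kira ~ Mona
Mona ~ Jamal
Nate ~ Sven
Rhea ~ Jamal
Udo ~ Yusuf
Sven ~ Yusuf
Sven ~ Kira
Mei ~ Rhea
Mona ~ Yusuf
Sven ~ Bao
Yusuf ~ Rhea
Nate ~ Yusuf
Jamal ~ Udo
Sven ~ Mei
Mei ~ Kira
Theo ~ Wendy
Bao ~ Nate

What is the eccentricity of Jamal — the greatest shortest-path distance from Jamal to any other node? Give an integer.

Distances from Jamal: Bao:1, Kira:1, Mei:2, Mona:1, Nate:2, Rhea:1, Sven:2, Theo:2, Udo:1, Wendy:2, Yusuf:1.
The largest is 2 (to Nate, Wendy, Mei, Sven, and Theo), so the eccentricity of Jamal is 2.

2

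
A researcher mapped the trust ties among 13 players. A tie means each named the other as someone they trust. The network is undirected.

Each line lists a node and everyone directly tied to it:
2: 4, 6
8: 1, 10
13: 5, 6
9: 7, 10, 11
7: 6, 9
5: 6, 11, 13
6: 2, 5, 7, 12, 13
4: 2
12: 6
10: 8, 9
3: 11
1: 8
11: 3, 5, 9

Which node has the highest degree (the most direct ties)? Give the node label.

6

Degrees — 1:1, 2:2, 3:1, 4:1, 5:3, 6:5, 7:2, 8:2, 9:3, 10:2, 11:3, 12:1, 13:2.
The maximum is 5, attained only by 6.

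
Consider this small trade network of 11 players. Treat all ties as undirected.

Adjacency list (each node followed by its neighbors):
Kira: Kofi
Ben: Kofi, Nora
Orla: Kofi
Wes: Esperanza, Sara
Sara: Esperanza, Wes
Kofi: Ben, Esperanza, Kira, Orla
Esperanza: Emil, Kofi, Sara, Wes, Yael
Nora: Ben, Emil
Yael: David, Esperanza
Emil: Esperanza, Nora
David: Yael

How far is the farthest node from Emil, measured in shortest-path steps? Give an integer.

3

Distances from Emil: Ben:2, David:3, Esperanza:1, Kira:3, Kofi:2, Nora:1, Orla:3, Sara:2, Wes:2, Yael:2.
The largest is 3 (to Orla, Kira, and David), so the eccentricity of Emil is 3.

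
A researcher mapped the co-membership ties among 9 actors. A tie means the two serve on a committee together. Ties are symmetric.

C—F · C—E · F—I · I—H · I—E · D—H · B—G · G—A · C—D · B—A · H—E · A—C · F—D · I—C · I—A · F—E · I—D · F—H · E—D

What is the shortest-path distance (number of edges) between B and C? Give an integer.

2

One shortest route is B – A – C, which uses 2 edges, and B and C are not directly tied, so nothing shorter exists. So d(B,C) = 2.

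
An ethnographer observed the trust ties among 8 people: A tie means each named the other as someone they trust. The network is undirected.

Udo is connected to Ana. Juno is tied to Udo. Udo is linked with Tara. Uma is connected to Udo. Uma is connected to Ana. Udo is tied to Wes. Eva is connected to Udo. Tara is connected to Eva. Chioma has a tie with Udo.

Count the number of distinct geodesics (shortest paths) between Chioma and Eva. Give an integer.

The shortest distance is 2, and the only length-2 path is Chioma–Udo–Eva. So there is exactly 1 shortest path.

1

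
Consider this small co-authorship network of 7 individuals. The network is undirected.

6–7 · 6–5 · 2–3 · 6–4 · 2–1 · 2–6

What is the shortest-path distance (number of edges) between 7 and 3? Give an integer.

One shortest route is 7 – 6 – 2 – 3, which uses 3 edges, and at distance 2 from 7 we only reach {2, 4, 5}, which does not include 3. So d(7,3) = 3.

3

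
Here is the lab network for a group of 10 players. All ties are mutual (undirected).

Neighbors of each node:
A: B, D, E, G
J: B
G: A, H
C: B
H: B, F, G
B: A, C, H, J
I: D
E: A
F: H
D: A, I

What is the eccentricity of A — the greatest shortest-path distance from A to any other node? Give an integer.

Distances from A: B:1, C:2, D:1, E:1, F:3, G:1, H:2, I:2, J:2.
The largest is 3 (to F), so the eccentricity of A is 3.

3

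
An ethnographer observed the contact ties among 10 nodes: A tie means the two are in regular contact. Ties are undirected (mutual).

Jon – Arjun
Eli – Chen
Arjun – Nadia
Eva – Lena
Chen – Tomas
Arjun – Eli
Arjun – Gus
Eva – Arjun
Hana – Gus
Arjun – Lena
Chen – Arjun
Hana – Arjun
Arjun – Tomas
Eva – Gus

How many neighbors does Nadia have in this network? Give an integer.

1

Nadia is directly tied to Arjun. That is 1 neighbor, so the degree of Nadia is 1.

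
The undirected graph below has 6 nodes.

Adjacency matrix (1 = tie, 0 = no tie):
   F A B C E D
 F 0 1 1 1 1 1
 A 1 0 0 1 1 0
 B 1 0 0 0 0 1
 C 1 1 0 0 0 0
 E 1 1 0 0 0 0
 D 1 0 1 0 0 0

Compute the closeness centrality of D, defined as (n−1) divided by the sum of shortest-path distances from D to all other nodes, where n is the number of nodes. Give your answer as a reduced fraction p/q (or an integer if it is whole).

Distances from D: A:2, B:1, C:2, E:2, F:1. Sum = 8.
n = 6, so closeness = 5/8.

5/8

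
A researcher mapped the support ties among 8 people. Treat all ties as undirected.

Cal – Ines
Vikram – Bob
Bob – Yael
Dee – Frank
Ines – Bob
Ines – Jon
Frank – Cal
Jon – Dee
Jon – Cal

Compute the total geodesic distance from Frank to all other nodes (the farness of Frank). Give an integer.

17

Distances from Frank: Bob:3, Cal:1, Dee:1, Ines:2, Jon:2, Vikram:4, Yael:4.
Sum = 3 + 1 + 1 + 2 + 2 + 4 + 4 = 17.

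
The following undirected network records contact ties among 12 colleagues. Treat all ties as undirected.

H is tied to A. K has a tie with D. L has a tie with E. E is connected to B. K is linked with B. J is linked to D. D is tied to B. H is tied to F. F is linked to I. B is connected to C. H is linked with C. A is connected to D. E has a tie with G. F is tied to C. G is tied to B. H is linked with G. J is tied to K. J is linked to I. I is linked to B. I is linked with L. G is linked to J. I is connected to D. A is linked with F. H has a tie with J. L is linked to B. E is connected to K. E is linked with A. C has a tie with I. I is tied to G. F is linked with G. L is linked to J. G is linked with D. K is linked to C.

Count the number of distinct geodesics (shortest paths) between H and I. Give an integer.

4

The shortest distance is 2. The length-2 paths are: H–F–I; H–J–I; H–C–I; H–G–I.
That gives 4 distinct shortest paths.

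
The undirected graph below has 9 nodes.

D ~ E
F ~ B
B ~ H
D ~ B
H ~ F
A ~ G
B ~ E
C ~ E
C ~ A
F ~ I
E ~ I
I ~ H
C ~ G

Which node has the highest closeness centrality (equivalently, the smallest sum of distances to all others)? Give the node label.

E

Farness (sum of distances to all others) for each node — A:21, B:14, C:15, D:16, E:12, F:18, G:21, H:18, I:15.
The smallest farness is 12, for E, so E has the highest closeness.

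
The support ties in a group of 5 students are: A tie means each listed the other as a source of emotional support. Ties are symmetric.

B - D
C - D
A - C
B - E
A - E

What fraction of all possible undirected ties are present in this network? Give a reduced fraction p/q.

There are 5 edges and 5 nodes, so the maximum possible is C(5,2) = 10.
Density = 5/10 = 1/2.

1/2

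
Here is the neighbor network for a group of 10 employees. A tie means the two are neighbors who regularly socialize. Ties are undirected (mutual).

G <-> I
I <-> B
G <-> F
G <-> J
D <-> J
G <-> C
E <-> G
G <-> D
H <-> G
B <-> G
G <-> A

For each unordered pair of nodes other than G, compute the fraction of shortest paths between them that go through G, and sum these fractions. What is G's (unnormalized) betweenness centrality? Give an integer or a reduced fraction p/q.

Pairs whose geodesics pass through G — B–C: 1; B–A: 1; B–H: 1; B–F: 1; B–E: 1; B–D: 1; B–J: 1; C–A: 1; C–H: 1; C–F: 1; C–E: 1; C–I: 1; C–D: 1; C–J: 1 … (+20 more pairs).
All other pairs contribute 0.
Summing the contributions gives betweenness(G) = 34.

34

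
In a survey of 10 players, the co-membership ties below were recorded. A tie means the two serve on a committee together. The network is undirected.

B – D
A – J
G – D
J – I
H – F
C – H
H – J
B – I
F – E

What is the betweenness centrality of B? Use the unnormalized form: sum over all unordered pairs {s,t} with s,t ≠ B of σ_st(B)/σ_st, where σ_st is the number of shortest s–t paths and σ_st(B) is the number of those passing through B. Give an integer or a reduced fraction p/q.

Pairs whose geodesics pass through B — D–J: 1; D–A: 1; D–E: 1; D–I: 1; D–C: 1; D–H: 1; D–F: 1; J–G: 1; A–G: 1; E–G: 1; I–G: 1; C–G: 1; H–G: 1; G–F: 1.
All other pairs contribute 0.
Summing the contributions gives betweenness(B) = 14.

14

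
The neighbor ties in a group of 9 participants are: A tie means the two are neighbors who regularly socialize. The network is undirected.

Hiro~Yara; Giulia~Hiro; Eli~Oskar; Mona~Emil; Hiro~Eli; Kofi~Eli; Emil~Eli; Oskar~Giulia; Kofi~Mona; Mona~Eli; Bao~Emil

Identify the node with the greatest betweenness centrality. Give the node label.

Unnormalized betweenness of each node: Bao:0, Eli:18, Emil:7, Giulia:1, Hiro:19/2, Kofi:0, Mona:1, Oskar:5/2, Yara:0.
Eli has the largest value, 18, making it the main broker — the node through which the most shortest paths run.

Eli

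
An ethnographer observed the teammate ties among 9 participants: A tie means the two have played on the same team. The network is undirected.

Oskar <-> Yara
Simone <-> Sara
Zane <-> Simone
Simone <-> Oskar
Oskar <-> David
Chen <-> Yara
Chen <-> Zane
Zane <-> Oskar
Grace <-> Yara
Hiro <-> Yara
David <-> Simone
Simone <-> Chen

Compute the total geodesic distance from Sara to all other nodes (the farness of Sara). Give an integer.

20

Distances from Sara: Chen:2, David:2, Grace:4, Hiro:4, Oskar:2, Simone:1, Yara:3, Zane:2.
Sum = 2 + 2 + 4 + 4 + 2 + 1 + 3 + 2 = 20.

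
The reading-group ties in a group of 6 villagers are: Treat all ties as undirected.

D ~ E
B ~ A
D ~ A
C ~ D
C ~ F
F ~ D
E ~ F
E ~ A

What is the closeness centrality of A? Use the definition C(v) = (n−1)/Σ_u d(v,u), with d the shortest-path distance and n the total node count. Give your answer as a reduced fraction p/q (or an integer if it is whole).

5/7

Distances from A: B:1, C:2, D:1, E:1, F:2. Sum = 7.
n = 6, so closeness = 5/7.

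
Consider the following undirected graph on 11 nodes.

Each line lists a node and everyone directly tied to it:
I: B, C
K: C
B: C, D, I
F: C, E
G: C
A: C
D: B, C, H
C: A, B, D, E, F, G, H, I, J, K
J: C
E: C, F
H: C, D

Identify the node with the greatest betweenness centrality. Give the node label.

C

Unnormalized betweenness of each node: A:0, B:1/2, C:40, D:1/2, E:0, F:0, G:0, H:0, I:0, J:0, K:0.
C has the largest value, 40, making it the main broker — the node through which the most shortest paths run.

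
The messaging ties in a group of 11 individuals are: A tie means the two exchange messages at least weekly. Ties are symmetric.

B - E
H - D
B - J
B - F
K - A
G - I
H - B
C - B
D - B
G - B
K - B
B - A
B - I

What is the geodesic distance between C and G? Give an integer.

One shortest route is C – B – G, which uses 2 edges, and C and G are not directly tied, so nothing shorter exists. So d(C,G) = 2.

2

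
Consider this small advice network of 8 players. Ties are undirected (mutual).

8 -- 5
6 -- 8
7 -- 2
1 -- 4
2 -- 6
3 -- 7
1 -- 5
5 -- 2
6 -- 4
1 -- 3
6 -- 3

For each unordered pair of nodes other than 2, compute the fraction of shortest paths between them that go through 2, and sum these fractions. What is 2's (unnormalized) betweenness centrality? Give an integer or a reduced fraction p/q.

3

Pairs whose geodesics pass through 2 — 4–7: 1/3; 6–5: 1/2; 6–7: 1/2; 8–7: 2/3; 5–7: 1.
All other pairs contribute 0.
Summing the contributions gives betweenness(2) = 3.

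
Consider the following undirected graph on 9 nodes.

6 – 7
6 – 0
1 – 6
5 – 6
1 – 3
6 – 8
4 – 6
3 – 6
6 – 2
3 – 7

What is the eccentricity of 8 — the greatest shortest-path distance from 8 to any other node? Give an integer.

2

Distances from 8: 0:2, 1:2, 2:2, 3:2, 4:2, 5:2, 6:1, 7:2.
The largest is 2 (to 4, 7, 5, 2, 3, 0, and 1), so the eccentricity of 8 is 2.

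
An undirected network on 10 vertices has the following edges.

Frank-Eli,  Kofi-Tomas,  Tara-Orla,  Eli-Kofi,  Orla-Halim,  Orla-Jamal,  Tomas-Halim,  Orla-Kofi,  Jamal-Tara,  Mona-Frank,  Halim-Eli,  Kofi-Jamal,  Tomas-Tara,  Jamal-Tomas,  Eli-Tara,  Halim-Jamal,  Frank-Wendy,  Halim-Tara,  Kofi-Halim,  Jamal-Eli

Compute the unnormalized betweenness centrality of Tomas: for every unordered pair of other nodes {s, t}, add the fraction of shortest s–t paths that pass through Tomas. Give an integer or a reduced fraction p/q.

1/5

Pairs whose geodesics pass through Tomas — Kofi–Tara: 1/5.
All other pairs contribute 0.
Summing the contributions gives betweenness(Tomas) = 1/5.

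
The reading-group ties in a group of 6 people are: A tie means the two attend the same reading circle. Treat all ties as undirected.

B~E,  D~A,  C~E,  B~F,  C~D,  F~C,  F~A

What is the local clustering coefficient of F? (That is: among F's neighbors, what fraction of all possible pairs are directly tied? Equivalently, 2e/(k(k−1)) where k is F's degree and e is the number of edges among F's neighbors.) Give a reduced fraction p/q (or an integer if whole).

0

F's neighbors: A, B, and C (k = 3).
Possible neighbor pairs: C(3,2) = 3. Edges among them: none → e = 0.
Clustering(F) = 0/3 = 0.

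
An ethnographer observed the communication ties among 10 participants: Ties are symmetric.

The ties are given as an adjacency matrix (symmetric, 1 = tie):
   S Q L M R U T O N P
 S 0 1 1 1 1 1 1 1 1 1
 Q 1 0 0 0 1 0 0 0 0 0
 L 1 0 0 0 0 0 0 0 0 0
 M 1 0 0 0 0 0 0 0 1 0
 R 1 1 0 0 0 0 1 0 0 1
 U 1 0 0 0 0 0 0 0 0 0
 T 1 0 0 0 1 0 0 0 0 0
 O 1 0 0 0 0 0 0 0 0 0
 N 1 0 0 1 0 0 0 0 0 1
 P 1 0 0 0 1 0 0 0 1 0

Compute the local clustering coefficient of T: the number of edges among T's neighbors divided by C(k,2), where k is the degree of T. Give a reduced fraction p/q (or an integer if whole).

T's neighbors: R and S (k = 2).
Possible neighbor pairs: C(2,2) = 1. Edges among them: R–S → e = 1.
Clustering(T) = 1/1.

1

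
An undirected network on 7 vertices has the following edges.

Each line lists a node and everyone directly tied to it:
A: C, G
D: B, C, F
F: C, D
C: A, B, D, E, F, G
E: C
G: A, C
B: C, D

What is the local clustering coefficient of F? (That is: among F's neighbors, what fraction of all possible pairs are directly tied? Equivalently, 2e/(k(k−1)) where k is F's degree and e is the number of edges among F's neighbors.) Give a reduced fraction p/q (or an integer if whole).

1

F's neighbors: C and D (k = 2).
Possible neighbor pairs: C(2,2) = 1. Edges among them: C–D → e = 1.
Clustering(F) = 1/1.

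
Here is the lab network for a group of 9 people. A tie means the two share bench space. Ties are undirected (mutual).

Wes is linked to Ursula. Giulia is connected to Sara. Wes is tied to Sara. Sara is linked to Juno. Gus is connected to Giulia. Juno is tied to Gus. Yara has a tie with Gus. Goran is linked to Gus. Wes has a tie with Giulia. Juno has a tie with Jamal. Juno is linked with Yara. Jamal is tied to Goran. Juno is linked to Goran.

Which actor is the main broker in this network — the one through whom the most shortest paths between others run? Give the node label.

Unnormalized betweenness of each node: Giulia:9/2, Goran:5/6, Gus:17/3, Jamal:0, Juno:61/6, Sara:41/6, Ursula:0, Wes:7, Yara:0.
Juno has the largest value, 61/6, making it the main broker — the node through which the most shortest paths run.

Juno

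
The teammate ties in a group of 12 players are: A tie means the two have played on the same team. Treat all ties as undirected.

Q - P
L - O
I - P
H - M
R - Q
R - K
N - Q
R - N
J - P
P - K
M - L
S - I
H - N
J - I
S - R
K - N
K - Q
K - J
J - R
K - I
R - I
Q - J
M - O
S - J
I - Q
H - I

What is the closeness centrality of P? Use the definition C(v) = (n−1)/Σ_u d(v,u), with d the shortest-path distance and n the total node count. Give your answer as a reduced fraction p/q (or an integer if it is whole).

Distances from P: H:2, I:1, J:1, K:1, L:4, M:3, N:2, O:4, Q:1, R:2, S:2. Sum = 23.
n = 12, so closeness = 11/23.

11/23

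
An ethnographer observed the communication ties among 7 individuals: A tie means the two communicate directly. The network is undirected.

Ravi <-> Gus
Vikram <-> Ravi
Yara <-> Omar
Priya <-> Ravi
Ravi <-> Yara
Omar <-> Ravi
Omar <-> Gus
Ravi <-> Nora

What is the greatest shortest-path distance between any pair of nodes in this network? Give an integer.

2

Eccentricity of each node (its greatest distance to any other): Gus:2, Nora:2, Omar:2, Priya:2, Ravi:1, Vikram:2, Yara:2.
The maximum eccentricity is 2, realized for instance by the pair Omar–Nora via Omar – Ravi – Nora. So the diameter is 2.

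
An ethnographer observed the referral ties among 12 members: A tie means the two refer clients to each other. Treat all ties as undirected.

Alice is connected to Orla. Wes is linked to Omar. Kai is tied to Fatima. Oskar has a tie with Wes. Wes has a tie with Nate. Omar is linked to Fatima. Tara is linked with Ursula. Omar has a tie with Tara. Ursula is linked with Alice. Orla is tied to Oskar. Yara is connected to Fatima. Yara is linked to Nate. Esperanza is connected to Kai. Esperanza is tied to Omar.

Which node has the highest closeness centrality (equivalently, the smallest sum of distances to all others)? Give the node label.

Farness (sum of distances to all others) for each node — Alice:34, Esperanza:28, Fatima:25, Kai:33, Nate:28, Omar:20, Orla:32, Oskar:27, Tara:25, Ursula:30, Wes:22, Yara:30.
The smallest farness is 20, for Omar, so Omar has the highest closeness.

Omar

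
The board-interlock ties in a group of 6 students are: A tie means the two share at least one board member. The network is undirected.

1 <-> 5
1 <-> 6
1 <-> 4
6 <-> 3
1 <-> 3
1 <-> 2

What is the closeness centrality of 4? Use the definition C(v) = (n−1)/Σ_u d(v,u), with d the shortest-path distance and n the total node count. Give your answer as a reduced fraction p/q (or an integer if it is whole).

5/9

Distances from 4: 1:1, 2:2, 3:2, 5:2, 6:2. Sum = 9.
n = 6, so closeness = 5/9.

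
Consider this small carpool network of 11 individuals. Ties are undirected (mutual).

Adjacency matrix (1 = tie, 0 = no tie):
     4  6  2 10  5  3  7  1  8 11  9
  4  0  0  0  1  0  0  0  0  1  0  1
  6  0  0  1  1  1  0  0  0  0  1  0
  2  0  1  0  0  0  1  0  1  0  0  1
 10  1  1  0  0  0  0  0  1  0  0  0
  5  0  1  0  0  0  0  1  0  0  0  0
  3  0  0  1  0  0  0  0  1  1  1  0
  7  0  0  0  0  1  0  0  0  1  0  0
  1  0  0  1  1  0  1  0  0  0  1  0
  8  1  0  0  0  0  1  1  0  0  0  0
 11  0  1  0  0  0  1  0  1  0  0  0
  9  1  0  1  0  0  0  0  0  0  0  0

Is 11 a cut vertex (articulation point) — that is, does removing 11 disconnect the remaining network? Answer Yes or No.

Even without 11, every remaining node can still reach every other (the residual graph is connected), so 11 is not a cut vertex.

No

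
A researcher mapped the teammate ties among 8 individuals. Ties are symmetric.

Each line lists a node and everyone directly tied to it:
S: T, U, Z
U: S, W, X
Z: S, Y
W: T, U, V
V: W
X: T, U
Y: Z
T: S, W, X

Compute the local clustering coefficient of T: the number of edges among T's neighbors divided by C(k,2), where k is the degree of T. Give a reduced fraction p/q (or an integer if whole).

T's neighbors: S, W, and X (k = 3).
Possible neighbor pairs: C(3,2) = 3. Edges among them: none → e = 0.
Clustering(T) = 0/3 = 0.

0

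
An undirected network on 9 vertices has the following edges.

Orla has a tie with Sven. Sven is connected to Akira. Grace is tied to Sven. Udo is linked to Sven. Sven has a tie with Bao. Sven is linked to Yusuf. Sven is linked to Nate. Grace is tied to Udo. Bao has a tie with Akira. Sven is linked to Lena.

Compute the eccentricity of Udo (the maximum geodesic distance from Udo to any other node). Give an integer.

2

Distances from Udo: Akira:2, Bao:2, Grace:1, Lena:2, Nate:2, Orla:2, Sven:1, Yusuf:2.
The largest is 2 (to Bao, Orla, Akira, Nate, Lena, and Yusuf), so the eccentricity of Udo is 2.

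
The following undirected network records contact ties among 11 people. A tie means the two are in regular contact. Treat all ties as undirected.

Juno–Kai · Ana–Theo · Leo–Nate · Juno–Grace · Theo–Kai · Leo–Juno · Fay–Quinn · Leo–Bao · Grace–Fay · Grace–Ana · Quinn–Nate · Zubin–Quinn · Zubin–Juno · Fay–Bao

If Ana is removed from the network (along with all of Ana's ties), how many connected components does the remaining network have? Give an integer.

1

Ana's neighbors (Grace and Theo) remain reachable from one another through other ties, so the rest of the network stays in one piece.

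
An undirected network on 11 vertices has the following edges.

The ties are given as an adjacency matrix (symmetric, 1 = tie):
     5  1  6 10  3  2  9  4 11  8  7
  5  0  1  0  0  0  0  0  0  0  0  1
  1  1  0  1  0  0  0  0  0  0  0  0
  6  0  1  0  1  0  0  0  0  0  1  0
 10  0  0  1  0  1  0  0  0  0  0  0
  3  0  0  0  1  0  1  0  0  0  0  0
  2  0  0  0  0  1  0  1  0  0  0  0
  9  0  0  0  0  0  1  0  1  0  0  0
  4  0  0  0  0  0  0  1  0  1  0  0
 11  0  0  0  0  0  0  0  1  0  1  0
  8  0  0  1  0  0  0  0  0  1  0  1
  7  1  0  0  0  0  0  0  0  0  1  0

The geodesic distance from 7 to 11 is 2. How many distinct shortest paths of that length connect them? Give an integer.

1

The shortest distance is 2, and the only length-2 path is 7–8–11. So there is exactly 1 shortest path.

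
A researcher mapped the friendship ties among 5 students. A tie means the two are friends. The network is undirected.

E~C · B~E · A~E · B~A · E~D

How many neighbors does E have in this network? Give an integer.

4

E is directly tied to A, B, C, and D. That is 4 neighbors, so the degree of E is 4.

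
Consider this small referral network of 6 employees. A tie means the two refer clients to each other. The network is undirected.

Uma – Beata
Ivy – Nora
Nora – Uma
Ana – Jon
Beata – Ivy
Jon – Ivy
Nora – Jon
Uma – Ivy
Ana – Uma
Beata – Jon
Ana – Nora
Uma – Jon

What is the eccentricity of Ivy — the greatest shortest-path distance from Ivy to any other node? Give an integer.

Distances from Ivy: Ana:2, Beata:1, Jon:1, Nora:1, Uma:1.
The largest is 2 (to Ana), so the eccentricity of Ivy is 2.

2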